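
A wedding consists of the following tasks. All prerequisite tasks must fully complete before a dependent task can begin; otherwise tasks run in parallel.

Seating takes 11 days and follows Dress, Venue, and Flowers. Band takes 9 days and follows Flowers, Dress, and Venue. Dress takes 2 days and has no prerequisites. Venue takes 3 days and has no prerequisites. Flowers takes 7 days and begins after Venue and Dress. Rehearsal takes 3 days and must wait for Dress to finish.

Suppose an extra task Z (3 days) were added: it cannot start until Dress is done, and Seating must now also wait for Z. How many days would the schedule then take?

21

Originally the schedule takes 21 days.
With Z inserted, Seating now waits for max(Dress, Venue, Flowers, Z).
New critical path: Venue→Flowers→Seating = 3+7+11 = 21 ⇒ 21 days.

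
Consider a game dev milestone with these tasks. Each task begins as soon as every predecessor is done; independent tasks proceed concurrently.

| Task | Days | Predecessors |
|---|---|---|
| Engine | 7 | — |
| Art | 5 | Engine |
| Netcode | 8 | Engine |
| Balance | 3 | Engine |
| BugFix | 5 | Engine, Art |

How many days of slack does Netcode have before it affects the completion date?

2

The longest chain is Engine→Art→BugFix = 7+5+5 = 17; overall finish 17 days.
The longest chain containing Netcode totals 15 days.
So Netcode can slip 17 − 15 = 2 days.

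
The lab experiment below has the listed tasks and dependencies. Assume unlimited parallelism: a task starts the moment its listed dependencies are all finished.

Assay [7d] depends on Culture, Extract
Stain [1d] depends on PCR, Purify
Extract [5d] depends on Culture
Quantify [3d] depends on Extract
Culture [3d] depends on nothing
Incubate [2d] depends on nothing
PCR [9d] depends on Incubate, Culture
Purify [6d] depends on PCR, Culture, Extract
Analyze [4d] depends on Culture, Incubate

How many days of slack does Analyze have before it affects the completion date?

The longest chain is Culture→PCR→Purify→Stain = 3+9+6+1 = 19; overall finish 19 days.
The longest chain containing Analyze totals 7 days.
Slack of Analyze = 15 − 3 = 12 days.

12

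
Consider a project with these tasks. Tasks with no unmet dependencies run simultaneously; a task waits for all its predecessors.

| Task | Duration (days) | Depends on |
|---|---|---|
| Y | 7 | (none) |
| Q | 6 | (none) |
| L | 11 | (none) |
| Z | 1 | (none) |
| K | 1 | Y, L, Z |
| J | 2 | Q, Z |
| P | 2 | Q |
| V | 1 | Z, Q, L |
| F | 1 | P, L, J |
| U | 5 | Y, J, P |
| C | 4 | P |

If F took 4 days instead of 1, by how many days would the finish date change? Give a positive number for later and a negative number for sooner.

Critical path before the change: Q→J→U = 6+2+5 = 13 giving 13 days.
The longest path through F is only 12 days, so F has float 1.
Now L→F = 11+4 = 15 is longest, so the finish becomes 15 days.
Change in finish: 15 − 13 = +2 days.

2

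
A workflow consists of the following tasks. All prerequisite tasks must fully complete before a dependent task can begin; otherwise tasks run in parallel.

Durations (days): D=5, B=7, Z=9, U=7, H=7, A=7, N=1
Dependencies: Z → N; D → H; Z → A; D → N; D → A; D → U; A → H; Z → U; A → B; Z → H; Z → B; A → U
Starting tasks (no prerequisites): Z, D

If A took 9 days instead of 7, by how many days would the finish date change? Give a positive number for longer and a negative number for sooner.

Actual critical path: Z→A→H = 9+7+7 = 23 ⇒ 23 days.
Since A is critical, the +2 change carries straight to that chain (now 25 days).
The critical path is still Z→A→H; finish is now 25 days.
Change in finish: 25 − 23 = +2 days.

2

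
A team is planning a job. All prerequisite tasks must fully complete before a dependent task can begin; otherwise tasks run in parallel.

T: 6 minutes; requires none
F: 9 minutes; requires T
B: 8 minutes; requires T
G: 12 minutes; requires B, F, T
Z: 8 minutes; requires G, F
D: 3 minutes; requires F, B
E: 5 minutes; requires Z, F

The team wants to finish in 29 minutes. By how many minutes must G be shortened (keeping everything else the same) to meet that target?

11

Current finish: 40 minutes; target: 29.
G is on every critical path, so each minute cut from G cuts the finish by one (this holds down to a finish of 29).
Need 40 − 29 = 11 minutes off G → G becomes 1 minute, finish becomes 29.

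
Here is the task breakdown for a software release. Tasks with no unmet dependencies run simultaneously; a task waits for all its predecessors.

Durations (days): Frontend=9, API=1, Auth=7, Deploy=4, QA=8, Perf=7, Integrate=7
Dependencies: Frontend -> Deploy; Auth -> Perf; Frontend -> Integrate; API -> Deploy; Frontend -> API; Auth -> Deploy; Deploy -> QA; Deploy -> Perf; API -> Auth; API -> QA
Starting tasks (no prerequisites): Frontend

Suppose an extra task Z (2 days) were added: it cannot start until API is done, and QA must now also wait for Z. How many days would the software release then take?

29

Originally the software release takes 29 days.
With Z inserted, QA now waits for max(Deploy, API, Z).
New critical path: Frontend→API→Auth→Deploy→QA = 9+1+7+4+8 = 29 ⇒ 29 days.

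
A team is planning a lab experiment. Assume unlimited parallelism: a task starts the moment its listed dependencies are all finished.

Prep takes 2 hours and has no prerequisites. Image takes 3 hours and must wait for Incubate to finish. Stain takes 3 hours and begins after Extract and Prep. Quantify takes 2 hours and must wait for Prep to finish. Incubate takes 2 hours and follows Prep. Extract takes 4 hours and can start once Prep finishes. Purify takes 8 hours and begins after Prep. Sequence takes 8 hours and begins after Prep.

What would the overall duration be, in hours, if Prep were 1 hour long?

9

Baseline: Prep→Sequence = 2+8 = 10 → 10 hours.
Since Prep is critical, the -1 change carries straight to that chain (now 9 hours).
The critical path is still Prep→Sequence; finish is now 9 hours.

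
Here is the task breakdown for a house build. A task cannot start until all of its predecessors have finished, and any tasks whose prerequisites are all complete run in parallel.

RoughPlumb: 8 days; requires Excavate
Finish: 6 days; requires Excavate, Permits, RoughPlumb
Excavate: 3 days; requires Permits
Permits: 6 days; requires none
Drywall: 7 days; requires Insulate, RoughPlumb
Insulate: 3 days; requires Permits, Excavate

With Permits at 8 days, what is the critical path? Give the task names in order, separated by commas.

Permits, Excavate, RoughPlumb, Drywall

Baseline: Permits→Excavate→RoughPlumb→Drywall = 6+3+8+7 = 24 → 24 days.
Permits lies on that path, so at 8 days the path becomes 26 days.
The critical path is still Permits→Excavate→RoughPlumb→Drywall; finish is now 26 days.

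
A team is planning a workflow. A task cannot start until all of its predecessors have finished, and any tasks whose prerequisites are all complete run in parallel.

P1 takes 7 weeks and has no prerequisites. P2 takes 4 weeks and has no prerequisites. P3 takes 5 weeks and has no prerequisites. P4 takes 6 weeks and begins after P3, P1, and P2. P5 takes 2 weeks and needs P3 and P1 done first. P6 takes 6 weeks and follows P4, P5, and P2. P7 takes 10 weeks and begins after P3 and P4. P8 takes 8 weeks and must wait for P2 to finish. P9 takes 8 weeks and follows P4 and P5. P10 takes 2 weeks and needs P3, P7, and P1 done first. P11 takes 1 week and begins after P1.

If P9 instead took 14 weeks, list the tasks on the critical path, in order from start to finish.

Critical path before the change: P1→P4→P7→P10 = 7+6+10+2 = 25 giving 25 weeks.
P9 has 4 weeks of float (longest path through it is 21).
The binding chain switches to P1→P4→P9 = 7+6+14 = 27; finish 27 weeks.

P1, P4, P9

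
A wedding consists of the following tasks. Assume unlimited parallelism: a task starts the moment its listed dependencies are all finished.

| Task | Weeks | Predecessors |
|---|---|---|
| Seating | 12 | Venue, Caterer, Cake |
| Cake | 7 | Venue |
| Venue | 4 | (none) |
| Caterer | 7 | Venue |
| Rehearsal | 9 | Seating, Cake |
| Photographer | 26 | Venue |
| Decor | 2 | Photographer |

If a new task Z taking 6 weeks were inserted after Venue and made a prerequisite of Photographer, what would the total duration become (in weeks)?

38

Originally the job takes 32 weeks.
With Z inserted, Photographer now waits for max(Venue, Z).
New critical path: Venue→Z→Photographer→Decor = 4+6+26+2 = 38 ⇒ 38 weeks.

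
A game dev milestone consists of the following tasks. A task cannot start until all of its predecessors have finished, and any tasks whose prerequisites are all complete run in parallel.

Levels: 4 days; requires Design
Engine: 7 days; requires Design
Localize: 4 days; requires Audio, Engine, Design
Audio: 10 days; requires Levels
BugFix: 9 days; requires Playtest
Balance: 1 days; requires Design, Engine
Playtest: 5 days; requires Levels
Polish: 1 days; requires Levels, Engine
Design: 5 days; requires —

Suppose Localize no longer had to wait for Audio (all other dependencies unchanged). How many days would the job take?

23

With the dependency in place, Design→Levels→Audio→Localize = 5+4+10+4 = 23 sets the finish at 23 days.
Without Audio→Localize, Localize's earliest start moves from 19 to 12.
After: Design→Levels→Playtest→BugFix = 5+4+5+9 = 23 → 23 days.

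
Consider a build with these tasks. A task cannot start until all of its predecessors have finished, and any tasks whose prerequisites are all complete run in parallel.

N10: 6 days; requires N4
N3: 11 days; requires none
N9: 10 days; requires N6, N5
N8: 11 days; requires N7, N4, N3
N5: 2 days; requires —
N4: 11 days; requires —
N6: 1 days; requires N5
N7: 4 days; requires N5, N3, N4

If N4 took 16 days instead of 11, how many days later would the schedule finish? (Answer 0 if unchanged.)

Actual critical path: N4→N7→N8 = 11+4+11 = 26 ⇒ 26 days.
Since N4 is critical, the +5 change carries straight to that chain (now 31 days).
That remains the longest chain; total 31 days.
Change in finish: 31 − 26 = +5 days.

5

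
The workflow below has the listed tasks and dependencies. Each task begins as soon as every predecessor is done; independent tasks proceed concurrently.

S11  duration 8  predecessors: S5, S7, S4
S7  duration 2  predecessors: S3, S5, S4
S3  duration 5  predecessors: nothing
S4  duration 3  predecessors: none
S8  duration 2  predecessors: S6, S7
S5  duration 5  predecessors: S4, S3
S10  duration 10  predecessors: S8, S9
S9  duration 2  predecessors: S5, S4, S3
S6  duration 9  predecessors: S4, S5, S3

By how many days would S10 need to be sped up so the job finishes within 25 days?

6

Current finish: 31 days; target: 25.
S10 is on every critical path, so each day cut from S10 cuts the finish by one (this holds down to a finish of 22).
Need 31 − 25 = 6 days off S10 → S10 becomes 4 days, finish becomes 25.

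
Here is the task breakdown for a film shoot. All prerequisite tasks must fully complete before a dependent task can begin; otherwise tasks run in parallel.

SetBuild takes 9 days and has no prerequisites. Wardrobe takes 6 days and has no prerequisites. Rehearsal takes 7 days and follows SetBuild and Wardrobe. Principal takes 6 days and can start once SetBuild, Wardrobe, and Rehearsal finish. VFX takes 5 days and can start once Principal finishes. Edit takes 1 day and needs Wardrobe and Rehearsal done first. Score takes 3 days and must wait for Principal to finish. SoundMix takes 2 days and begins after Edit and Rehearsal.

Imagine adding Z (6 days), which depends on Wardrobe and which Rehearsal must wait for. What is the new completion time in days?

30

Originally the job takes 27 days.
With Z inserted, Rehearsal now waits for max(SetBuild, Wardrobe, Z).
New critical path: Wardrobe→Z→Rehearsal→Principal→VFX = 6+6+7+6+5 = 30 ⇒ 30 days.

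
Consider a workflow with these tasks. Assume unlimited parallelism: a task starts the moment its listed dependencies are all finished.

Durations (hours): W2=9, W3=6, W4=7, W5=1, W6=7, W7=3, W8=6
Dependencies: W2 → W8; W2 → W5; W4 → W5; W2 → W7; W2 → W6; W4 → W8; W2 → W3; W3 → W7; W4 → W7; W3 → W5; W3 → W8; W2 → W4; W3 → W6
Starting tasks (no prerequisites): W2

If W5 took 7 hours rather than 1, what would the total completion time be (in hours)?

23

Critical path before the change: W2→W3→W6 = 9+6+7 = 22 giving 22 hours.
The longest path through W5 is only 17 hours, so W5 has float 5.
New critical path: W2→W4→W5 = 9+7+7 = 23 ⇒ 23 hours.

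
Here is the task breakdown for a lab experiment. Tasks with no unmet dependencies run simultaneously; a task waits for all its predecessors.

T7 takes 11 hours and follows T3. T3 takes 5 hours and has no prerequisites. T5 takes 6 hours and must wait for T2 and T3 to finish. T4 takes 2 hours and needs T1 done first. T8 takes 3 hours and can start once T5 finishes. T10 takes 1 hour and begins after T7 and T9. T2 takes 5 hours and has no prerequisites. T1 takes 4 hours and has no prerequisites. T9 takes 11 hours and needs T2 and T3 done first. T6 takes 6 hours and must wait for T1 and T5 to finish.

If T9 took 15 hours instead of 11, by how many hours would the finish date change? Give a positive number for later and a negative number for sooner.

Baseline: T2→T9→T10 = 5+11+1 = 17 → 17 hours.
T9 lies on that path, so at 15 hours the path becomes 21 hours.
That remains the longest chain; total 21 hours.
Change in finish: 21 − 17 = +4 hours.

4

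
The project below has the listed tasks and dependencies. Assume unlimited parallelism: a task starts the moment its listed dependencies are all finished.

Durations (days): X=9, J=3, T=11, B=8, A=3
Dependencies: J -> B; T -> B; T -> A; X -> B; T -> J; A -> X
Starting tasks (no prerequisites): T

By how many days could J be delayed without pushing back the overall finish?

9

Critical path: T→A→X→B = 11+3+9+8 = 31, so the finish is 31 days.
The longest chain containing J totals 22 days.
Float = 31 − 22 = 9.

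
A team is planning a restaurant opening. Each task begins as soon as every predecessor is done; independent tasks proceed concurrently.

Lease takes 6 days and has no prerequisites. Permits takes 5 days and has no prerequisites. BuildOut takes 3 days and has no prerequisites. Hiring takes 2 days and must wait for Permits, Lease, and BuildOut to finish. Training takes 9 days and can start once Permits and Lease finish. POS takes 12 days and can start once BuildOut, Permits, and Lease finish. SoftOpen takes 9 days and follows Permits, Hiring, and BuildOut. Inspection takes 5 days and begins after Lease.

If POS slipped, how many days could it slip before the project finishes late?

Critical path: Lease→POS = 6+12 = 18, so the finish is 18 days.
The longest chain containing POS totals 18 days.
Float = 18 − 18 = 0.

0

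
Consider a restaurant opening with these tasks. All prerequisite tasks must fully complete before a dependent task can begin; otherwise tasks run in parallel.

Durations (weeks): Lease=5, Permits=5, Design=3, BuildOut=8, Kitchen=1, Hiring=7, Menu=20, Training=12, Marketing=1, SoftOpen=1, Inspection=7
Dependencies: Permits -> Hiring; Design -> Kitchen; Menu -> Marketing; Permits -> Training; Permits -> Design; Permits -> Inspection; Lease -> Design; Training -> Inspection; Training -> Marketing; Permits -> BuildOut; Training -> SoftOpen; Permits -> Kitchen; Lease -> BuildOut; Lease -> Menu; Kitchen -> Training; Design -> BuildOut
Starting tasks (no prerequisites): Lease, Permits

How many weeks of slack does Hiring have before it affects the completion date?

16

Lease→Design→Kitchen→Training→Inspection = 5+3+1+12+7 = 28 sets the makespan at 28 weeks.
Hiring finishes as early as 12 and must finish by 28.
So Hiring can slip 28 − 12 = 16 weeks.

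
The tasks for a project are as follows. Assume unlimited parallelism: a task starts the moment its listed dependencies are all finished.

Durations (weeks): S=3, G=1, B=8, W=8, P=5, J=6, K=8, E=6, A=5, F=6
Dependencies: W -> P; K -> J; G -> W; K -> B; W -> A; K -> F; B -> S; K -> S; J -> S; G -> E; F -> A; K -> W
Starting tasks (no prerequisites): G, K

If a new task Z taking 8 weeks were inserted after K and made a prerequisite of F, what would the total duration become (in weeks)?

Originally the project takes 21 weeks.
With Z inserted, F now waits for max(K, Z).
New critical path: K→Z→F→A = 8+8+6+5 = 27 ⇒ 27 weeks.

27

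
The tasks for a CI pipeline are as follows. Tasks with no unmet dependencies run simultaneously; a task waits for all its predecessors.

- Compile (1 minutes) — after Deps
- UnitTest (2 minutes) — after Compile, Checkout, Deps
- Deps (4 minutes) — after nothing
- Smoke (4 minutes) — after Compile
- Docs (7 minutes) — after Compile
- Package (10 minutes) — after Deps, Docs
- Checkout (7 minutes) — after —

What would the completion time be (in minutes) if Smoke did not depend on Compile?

Before: longest chain Deps→Compile→Docs→Package = 4+1+7+10 = 22, finish 22.
Without Compile→Smoke, Smoke's earliest start moves from 5 to 0.
New critical path: Deps→Compile→Docs→Package = 4+1+7+10 = 22 ⇒ 22 minutes.

22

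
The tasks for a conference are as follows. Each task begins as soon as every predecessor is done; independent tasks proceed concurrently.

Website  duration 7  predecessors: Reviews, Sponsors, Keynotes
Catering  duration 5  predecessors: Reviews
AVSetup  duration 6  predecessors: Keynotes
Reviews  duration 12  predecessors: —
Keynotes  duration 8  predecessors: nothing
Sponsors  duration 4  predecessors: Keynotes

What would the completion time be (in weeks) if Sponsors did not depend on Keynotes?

Before: longest chain Reviews→Website = 12+7 = 19, finish 19.
Without Keynotes→Sponsors, Sponsors's earliest start moves from 8 to 0.
After: Reviews→Website = 12+7 = 19 → 19 weeks.

19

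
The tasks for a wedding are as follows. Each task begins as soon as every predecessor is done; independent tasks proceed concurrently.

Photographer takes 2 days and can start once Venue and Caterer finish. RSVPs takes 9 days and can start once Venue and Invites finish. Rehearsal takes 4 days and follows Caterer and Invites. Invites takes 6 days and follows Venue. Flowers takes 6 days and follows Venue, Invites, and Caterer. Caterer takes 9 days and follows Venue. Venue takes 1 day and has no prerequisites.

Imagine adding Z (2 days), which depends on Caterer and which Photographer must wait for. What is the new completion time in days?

Originally the job takes 16 days.
With Z inserted, Photographer now waits for max(Venue, Caterer, Z).
New critical path: Venue→Caterer→Flowers = 1+9+6 = 16 ⇒ 16 days.

16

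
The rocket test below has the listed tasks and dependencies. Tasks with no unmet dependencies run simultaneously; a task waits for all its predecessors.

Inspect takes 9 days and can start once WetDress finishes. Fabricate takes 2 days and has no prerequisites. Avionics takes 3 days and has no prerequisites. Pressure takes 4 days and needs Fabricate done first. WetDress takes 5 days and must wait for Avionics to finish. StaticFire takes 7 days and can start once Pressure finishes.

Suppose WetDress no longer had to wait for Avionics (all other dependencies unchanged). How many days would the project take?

Before: longest chain Avionics→WetDress→Inspect = 3+5+9 = 17, finish 17.
Without Avionics→WetDress, WetDress's earliest start moves from 3 to 0.
New critical path: WetDress→Inspect = 5+9 = 14 ⇒ 14 days.

14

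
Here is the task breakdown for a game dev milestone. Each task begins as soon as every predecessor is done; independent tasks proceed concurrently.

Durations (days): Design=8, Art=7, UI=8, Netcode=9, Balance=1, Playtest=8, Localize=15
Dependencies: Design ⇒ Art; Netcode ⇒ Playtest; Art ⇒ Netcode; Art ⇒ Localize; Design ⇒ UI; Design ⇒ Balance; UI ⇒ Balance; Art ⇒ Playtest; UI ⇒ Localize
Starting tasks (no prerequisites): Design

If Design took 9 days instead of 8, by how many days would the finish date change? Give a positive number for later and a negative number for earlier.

The binding path is Design→Art→Netcode→Playtest = 8+7+9+8 = 32; finish at 32 days.
Design lies on that path, so at 9 days the path becomes 33 days.
No other chain overtakes it, so the finish is 33 days.
Change in finish: 33 − 32 = +1 days.

1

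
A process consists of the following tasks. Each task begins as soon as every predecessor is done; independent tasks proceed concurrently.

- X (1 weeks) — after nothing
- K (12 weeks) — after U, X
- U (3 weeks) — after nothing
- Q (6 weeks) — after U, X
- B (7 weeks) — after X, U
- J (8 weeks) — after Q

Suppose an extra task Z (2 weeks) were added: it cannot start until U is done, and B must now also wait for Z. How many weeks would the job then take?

17

Originally the job takes 17 weeks.
With Z inserted, B now waits for max(X, U, Z).
New critical path: U→Q→J = 3+6+8 = 17 ⇒ 17 weeks.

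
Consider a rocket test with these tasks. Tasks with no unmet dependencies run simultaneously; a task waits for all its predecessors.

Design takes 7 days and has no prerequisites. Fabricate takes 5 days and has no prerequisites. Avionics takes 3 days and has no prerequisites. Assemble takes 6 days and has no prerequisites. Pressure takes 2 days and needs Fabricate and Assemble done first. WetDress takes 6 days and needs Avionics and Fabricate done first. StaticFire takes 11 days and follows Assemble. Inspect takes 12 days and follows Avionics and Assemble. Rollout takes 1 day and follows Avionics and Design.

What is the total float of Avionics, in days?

3

The longest chain is Assemble→Inspect = 6+12 = 18; overall finish 18 days.
Avionics finishes as early as 3 and must finish by 6.
Float = 18 − 15 = 3.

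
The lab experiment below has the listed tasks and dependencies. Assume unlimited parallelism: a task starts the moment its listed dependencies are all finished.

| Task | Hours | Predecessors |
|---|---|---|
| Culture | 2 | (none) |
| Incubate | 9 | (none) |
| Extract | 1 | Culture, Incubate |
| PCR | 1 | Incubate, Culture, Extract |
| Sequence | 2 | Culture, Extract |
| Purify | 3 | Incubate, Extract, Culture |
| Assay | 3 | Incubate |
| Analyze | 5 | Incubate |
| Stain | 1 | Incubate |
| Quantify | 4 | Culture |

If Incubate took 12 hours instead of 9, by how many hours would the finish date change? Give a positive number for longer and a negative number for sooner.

3

Baseline: Incubate→Analyze = 9+5 = 14 → 14 hours.
Incubate lies on that path, so at 12 hours the path becomes 17 hours.
That remains the longest chain; total 17 hours.
Change in finish: 17 − 14 = +3 hours.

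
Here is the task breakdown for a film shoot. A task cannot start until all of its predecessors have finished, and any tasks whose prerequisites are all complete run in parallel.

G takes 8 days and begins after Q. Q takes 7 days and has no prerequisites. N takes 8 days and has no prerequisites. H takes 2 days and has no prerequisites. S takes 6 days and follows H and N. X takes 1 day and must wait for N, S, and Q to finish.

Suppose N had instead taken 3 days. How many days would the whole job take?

15

Baseline: N→S→X = 8+6+1 = 15 → 15 days.
Since N is critical, the -5 change carries straight to that chain (now 10 days).
The binding chain switches to Q→G = 7+8 = 15; finish 15 days.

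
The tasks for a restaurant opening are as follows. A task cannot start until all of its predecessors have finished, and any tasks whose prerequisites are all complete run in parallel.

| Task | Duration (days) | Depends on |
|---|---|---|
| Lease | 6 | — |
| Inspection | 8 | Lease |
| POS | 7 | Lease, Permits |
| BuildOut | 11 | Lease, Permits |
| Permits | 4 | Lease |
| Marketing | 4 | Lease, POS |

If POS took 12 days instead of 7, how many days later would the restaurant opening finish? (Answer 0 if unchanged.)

5

Baseline: Lease→Permits→POS→Marketing = 6+4+7+4 = 21 → 21 days.
Since POS is critical, the +5 change carries straight to that chain (now 26 days).
That remains the longest chain; total 26 days.
Change in finish: 26 − 21 = +5 days.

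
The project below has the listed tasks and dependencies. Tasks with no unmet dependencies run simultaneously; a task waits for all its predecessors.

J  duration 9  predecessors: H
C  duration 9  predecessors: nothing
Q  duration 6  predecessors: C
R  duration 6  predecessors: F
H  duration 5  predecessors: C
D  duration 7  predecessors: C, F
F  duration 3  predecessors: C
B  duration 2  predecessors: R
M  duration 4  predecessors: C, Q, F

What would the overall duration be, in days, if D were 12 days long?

Baseline: C→H→J = 9+5+9 = 23 → 23 days.
D has 4 days of float (longest path through it is 19).
New critical path: C→F→D = 9+3+12 = 24 ⇒ 24 days.

24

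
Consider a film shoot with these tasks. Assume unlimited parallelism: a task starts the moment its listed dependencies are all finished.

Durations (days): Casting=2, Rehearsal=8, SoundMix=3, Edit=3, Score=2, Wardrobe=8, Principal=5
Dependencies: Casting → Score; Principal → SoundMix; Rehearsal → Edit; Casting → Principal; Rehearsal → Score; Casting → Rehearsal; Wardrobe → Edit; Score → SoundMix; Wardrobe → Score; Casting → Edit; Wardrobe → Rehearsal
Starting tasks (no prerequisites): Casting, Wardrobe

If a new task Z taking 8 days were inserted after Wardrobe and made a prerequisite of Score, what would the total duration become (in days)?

21

Originally the plan takes 21 days.
With Z inserted, Score now waits for max(Rehearsal, Wardrobe, Casting, Z).
New critical path: Wardrobe→Z→Score→SoundMix = 8+8+2+3 = 21 ⇒ 21 days.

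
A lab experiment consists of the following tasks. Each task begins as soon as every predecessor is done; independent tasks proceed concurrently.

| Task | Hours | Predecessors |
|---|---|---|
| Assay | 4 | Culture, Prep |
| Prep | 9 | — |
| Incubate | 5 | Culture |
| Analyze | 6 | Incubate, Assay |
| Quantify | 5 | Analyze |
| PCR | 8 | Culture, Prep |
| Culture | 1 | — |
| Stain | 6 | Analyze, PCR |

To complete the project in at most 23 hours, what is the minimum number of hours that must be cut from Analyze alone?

2

Current finish: 25 hours; target: 23.
Analyze is on every critical path, so each hour cut from Analyze cuts the finish by one (this holds down to a finish of 23).
Need 25 − 23 = 2 hours off Analyze → Analyze becomes 4 hours, finish becomes 23.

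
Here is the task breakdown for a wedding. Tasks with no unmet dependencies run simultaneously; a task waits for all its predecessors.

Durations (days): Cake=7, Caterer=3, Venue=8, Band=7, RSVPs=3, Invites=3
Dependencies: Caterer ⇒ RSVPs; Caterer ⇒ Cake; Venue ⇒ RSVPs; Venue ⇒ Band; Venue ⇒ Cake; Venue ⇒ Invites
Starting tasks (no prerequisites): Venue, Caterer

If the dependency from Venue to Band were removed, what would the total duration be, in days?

With the dependency in place, Venue→Cake = 8+7 = 15 sets the finish at 15 days.
Without Venue→Band, Band's earliest start moves from 8 to 0.
New critical path: Venue→Cake = 8+7 = 15 ⇒ 15 days.

15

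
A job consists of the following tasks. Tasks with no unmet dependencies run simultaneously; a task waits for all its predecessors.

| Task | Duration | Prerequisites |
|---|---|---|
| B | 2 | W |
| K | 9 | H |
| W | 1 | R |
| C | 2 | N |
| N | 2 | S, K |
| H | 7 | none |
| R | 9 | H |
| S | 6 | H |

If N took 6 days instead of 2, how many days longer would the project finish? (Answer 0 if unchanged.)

As given, the longest chain is H→K→N→C = 7+9+2+2 = 20, so the finish is 20 days.
Since N is critical, the +4 change carries straight to that chain (now 24 days).
That remains the longest chain; total 24 days.
Change in finish: 24 − 20 = +4 days.

4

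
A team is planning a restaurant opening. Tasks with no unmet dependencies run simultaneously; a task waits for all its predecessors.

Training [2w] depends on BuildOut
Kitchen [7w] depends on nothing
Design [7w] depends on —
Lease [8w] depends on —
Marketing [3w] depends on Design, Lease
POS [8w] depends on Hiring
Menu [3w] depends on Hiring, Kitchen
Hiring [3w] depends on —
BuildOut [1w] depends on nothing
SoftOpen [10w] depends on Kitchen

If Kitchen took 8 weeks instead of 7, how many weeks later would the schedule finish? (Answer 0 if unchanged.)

Baseline: Kitchen→SoftOpen = 7+10 = 17 → 17 weeks.
Kitchen lies on that path, so at 8 weeks the path becomes 18 weeks.
That remains the longest chain; total 18 weeks.
Change in finish: 18 − 17 = +1 weeks.

1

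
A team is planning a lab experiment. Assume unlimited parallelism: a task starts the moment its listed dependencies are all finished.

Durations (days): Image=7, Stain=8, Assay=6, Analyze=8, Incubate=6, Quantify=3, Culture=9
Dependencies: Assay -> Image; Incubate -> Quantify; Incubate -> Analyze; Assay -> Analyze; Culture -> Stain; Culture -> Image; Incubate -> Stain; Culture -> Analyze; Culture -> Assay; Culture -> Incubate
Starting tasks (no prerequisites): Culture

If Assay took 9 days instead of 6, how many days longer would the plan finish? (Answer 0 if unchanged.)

3

The binding path is Culture→Assay→Analyze = 9+6+8 = 23; finish at 23 days.
Since Assay is critical, the +3 change carries straight to that chain (now 26 days).
The critical path is still Culture→Assay→Analyze; finish is now 26 days.
Change in finish: 26 − 23 = +3 days.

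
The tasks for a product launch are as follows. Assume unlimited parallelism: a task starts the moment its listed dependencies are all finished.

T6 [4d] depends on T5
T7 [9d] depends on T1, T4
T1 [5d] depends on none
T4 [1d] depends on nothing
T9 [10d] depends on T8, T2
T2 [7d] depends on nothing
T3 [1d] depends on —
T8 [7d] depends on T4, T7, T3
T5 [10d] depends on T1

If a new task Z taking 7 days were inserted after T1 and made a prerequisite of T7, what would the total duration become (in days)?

Originally the project takes 31 days.
With Z inserted, T7 now waits for max(T1, T4, Z).
New critical path: T1→Z→T7→T8→T9 = 5+7+9+7+10 = 38 ⇒ 38 days.

38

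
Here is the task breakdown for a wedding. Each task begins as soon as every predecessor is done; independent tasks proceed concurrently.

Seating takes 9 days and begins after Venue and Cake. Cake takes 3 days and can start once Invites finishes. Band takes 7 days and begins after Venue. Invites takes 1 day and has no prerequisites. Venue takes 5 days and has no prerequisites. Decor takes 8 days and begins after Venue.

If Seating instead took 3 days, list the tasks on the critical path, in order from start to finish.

Baseline: Venue→Seating = 5+9 = 14 → 14 days.
Seating lies on that path, so at 3 days the path becomes 8 days.
Now Venue→Decor = 5+8 = 13 is longest, so the finish becomes 13 days.

Venue, Decor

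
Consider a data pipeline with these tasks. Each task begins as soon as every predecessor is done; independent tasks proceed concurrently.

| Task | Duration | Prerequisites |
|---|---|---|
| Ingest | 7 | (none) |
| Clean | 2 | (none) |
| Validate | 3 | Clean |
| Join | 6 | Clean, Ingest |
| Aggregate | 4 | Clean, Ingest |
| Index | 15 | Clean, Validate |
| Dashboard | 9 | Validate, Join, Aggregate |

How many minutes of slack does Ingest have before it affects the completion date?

0

Ingest→Join→Dashboard = 7+6+9 = 22 sets the makespan at 22 minutes.
The longest chain containing Ingest totals 22 minutes.
Float = 22 − 22 = 0.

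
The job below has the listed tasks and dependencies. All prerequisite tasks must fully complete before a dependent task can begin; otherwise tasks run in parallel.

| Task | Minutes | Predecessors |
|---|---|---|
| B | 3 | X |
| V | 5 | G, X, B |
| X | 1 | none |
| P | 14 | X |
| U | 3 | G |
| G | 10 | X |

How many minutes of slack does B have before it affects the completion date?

The longest chain is X→G→V = 1+10+5 = 16; overall finish 16 minutes.
B finishes as early as 4 and must finish by 11.
Float = 16 − 9 = 7.

7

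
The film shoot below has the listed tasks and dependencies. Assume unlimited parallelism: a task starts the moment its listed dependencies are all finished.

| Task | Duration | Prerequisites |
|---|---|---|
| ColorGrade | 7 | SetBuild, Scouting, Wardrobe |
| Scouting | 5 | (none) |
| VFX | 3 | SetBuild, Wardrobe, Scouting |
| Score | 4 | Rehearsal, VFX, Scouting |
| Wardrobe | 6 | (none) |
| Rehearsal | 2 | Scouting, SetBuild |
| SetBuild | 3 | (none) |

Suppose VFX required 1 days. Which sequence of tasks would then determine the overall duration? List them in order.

Actual critical path: Wardrobe→VFX→Score = 6+3+4 = 13 ⇒ 13 days.
VFX lies on that path, so at 1 day the path becomes 11 days.
Now Wardrobe→ColorGrade = 6+7 = 13 is longest, so the finish becomes 13 days.

Wardrobe, ColorGrade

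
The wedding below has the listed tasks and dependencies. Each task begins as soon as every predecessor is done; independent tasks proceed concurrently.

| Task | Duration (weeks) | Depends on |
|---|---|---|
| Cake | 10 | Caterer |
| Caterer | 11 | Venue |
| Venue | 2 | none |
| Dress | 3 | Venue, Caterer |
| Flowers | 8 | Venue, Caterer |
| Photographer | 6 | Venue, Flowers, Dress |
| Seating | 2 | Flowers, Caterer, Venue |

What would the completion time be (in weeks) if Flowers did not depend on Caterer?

23

Original critical path: Venue→Caterer→Flowers→Photographer = 2+11+8+6 = 27 ⇒ 27 weeks.
Without Caterer→Flowers, Flowers's earliest start moves from 13 to 2.
After: Venue→Caterer→Cake = 2+11+10 = 23 → 23 weeks.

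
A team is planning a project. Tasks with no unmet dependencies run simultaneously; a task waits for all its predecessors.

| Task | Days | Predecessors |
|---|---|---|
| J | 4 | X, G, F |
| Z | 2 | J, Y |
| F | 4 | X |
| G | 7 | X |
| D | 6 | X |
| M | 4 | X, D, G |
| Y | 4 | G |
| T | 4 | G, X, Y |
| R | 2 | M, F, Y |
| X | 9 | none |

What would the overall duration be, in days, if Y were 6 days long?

26

Actual critical path: X→G→Y→T = 9+7+4+4 = 24 ⇒ 24 days.
Y is on the critical path; changing it to 6 makes that path 26 days.
That remains the longest chain; total 26 days.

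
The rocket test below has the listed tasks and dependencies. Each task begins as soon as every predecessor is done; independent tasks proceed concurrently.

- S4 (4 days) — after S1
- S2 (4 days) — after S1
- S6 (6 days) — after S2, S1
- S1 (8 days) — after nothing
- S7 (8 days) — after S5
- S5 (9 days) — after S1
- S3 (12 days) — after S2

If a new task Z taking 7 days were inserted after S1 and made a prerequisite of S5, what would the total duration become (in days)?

Originally the plan takes 25 days.
With Z inserted, S5 now waits for max(S1, Z).
New critical path: S1→Z→S5→S7 = 8+7+9+8 = 32 ⇒ 32 days.

32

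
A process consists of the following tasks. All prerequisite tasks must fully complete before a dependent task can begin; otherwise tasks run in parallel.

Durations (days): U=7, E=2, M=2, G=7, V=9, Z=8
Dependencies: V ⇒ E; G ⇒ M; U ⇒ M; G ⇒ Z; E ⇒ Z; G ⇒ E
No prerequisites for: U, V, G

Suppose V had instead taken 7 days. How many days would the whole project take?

17

Critical path before the change: V→E→Z = 9+2+8 = 19 giving 19 days.
V is on the critical path; changing it to 7 makes that path 17 days.
That remains the longest chain; total 17 days.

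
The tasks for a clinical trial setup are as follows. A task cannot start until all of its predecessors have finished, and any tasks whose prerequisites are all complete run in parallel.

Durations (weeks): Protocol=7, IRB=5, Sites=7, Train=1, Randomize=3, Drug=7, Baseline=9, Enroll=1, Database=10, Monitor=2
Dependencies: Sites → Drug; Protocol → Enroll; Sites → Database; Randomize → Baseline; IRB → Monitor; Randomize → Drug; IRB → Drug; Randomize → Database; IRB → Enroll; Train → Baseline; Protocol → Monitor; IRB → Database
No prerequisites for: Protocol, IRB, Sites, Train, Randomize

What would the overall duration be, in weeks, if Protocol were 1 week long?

17

Critical path before the change: Sites→Database = 7+10 = 17 giving 17 weeks.
Protocol is off the critical path — its longest chain is 9 weeks, giving 8 of slack.
That remains the longest chain; total 17 weeks.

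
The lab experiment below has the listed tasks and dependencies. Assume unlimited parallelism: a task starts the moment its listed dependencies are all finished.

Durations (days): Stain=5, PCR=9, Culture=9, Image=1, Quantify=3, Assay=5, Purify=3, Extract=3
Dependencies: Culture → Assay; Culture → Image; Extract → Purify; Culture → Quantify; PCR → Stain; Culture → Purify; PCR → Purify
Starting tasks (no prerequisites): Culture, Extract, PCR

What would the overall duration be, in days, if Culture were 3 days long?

14

Baseline: Culture→Assay = 9+5 = 14 → 14 days.
Culture lies on that path, so at 3 days the path becomes 8 days.
New critical path: PCR→Stain = 9+5 = 14 ⇒ 14 days.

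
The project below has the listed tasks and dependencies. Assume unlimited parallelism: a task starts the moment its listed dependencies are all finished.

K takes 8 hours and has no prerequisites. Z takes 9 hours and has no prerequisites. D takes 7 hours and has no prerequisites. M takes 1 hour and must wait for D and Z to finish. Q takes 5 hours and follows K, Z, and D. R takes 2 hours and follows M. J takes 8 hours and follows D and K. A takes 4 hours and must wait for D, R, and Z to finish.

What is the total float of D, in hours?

1

The longest chain is K→J = 8+8 = 16; overall finish 16 hours.
The longest chain containing D totals 15 hours.
So D can slip 8 − 7 = 1 hour.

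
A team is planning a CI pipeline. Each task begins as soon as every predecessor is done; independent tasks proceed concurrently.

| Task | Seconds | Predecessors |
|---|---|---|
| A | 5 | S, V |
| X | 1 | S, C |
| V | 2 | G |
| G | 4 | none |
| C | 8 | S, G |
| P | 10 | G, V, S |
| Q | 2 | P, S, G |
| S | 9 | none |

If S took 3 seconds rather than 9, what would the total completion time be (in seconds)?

The binding path is S→P→Q = 9+10+2 = 21; finish at 21 seconds.
S lies on that path, so at 3 seconds the path becomes 15 seconds.
Now G→V→P→Q = 4+2+10+2 = 18 is longest, so the finish becomes 18 seconds.

18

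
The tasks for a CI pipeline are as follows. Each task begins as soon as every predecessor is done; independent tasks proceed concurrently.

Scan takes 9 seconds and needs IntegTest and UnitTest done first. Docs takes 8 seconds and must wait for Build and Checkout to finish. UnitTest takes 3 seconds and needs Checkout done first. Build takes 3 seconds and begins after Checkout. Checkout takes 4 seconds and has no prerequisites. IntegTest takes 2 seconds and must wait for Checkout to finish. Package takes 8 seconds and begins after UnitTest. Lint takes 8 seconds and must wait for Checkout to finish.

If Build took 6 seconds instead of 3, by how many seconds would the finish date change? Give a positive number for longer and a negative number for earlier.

2

Critical path before the change: Checkout→UnitTest→Scan = 4+3+9 = 16 giving 16 seconds.
Build has 1 second of float (longest path through it is 15).
New critical path: Checkout→Build→Docs = 4+6+8 = 18 ⇒ 18 seconds.
Change in finish: 18 − 16 = +2 seconds.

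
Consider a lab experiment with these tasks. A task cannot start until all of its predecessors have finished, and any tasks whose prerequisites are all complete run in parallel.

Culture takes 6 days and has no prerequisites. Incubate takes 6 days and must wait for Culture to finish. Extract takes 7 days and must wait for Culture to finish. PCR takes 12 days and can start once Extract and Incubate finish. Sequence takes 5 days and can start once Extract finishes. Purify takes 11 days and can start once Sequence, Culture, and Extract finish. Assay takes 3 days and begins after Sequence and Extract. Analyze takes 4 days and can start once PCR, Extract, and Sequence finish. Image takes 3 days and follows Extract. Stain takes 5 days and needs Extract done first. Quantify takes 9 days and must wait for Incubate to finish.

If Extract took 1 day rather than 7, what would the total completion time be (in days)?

28

Critical path before the change: Culture→Extract→PCR→Analyze = 6+7+12+4 = 29 giving 29 days.
Extract lies on that path, so at 1 day the path becomes 23 days.
The binding chain switches to Culture→Incubate→PCR→Analyze = 6+6+12+4 = 28; finish 28 days.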